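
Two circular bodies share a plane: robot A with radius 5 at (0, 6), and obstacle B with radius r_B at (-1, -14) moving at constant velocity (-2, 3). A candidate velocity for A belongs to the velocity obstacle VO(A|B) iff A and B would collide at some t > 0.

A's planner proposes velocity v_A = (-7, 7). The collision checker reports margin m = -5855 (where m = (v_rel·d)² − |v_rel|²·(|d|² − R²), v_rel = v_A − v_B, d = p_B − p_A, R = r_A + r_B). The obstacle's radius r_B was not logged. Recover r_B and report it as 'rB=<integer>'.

m = -5855
d = (-1, -20);  v_rel = (-5, 4),  |v_rel|² = 41
v_rel×d = (-5)·(-20) − (4)·(-1) = 104
since m = R²·41 − 104²:  R² = (10816 + -5855) / 41 = 121
R = √121 = 11  ⇒  r_B = 11 − 5 = 6

rB=6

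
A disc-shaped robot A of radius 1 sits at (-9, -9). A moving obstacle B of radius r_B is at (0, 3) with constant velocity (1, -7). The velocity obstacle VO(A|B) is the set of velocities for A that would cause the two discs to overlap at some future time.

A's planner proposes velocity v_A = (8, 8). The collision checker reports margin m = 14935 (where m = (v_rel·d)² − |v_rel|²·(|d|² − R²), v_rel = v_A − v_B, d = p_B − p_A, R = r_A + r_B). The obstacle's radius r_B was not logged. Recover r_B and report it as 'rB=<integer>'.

m = 14935
d = (9, 12);  v_rel = (7, 15),  |v_rel|² = 274
v_rel×d = (7)·(12) − (15)·(9) = -51
since m = R²·274 − (-51)²:  R² = (2601 + 14935) / 274 = 64
R = √64 = 8  ⇒  r_B = 8 − 1 = 7

rB=7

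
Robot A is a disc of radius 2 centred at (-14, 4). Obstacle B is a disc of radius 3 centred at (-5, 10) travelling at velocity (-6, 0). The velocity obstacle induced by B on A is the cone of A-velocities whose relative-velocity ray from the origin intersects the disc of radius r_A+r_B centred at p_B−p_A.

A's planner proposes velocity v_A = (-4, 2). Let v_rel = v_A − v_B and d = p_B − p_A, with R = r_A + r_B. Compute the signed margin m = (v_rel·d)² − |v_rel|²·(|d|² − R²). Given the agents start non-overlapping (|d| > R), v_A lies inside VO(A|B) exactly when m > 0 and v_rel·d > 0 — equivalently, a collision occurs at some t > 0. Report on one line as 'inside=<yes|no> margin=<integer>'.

d = (9, 6),  |d|² = 117;  R = 2+3 = 5,  c = 117−5² = 92
v_rel = (2, 2),  |v_rel|² = 8;  v_rel·d = (2)·(9) + (2)·(6) = 30
8·t² − 60·t + 92 = 0  ⇒  m = 30² − 8·92 = 164
m = 164 > 0,  v_rel·d = 30 > 0  ⇒  inside

inside=yes margin=164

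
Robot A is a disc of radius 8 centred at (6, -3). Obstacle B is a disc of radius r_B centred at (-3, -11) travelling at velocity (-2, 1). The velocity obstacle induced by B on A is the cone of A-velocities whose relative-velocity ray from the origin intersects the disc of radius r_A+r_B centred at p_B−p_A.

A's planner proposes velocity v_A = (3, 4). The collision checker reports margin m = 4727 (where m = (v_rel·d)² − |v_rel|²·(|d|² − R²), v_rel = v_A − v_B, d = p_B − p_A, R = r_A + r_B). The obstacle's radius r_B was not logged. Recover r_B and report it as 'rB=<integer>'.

m = 4727
d = (-9, -8);  v_rel = (5, 3),  |v_rel|² = 34
v_rel×d = (5)·(-8) − (3)·(-9) = -13
since m = R²·34 − (-13)²:  R² = (169 + 4727) / 34 = 144
R = √144 = 12  ⇒  r_B = 12 − 8 = 4

rB=4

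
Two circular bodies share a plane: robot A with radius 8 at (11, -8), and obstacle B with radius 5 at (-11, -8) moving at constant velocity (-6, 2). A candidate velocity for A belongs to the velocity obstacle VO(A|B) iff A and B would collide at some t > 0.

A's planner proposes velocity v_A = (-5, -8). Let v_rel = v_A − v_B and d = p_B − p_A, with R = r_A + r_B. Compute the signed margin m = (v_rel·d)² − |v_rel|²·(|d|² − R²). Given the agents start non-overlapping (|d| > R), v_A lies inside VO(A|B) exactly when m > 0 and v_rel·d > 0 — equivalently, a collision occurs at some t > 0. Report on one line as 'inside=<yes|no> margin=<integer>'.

d = (-22, 0),  |d|² = 484;  R = 8+5 = 13,  c = 484−13² = 315
v_rel = (1, -10),  |v_rel|² = 101;  v_rel·d = (1)·(-22) + (-10)·(0) = -22
101·t² + 44·t + 315 = 0  ⇒  m = (-22)² − 101·315 = -31331
m = -31331 < 0,  v_rel·d = -22 < 0  ⇒  outside

inside=no margin=-31331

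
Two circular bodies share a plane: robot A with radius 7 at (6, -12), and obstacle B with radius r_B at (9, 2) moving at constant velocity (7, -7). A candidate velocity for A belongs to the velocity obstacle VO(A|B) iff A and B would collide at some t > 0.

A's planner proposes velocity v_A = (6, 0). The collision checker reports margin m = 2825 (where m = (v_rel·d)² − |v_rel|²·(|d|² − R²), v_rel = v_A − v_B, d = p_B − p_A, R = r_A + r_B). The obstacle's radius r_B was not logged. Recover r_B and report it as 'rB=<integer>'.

m = 2825
d = (3, 14);  v_rel = (-1, 7),  |v_rel|² = 50
v_rel×d = (-1)·(14) − (7)·(3) = -35
since m = R²·50 − (-35)²:  R² = (1225 + 2825) / 50 = 81
R = √81 = 9  ⇒  r_B = 9 − 7 = 2

rB=2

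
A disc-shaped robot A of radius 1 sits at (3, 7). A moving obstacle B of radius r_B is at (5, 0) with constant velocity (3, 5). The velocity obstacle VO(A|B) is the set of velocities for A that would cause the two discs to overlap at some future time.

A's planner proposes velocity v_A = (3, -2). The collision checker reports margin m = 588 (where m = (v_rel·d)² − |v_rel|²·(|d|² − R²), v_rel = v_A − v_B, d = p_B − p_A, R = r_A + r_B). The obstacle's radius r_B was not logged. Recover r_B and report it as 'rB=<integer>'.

m = 588
d = (2, -7);  v_rel = (0, -7),  |v_rel|² = 49
v_rel×d = (0)·(-7) − (-7)·(2) = 14
since m = R²·49 − 14²:  R² = (196 + 588) / 49 = 16
R = √16 = 4  ⇒  r_B = 4 − 1 = 3

rB=3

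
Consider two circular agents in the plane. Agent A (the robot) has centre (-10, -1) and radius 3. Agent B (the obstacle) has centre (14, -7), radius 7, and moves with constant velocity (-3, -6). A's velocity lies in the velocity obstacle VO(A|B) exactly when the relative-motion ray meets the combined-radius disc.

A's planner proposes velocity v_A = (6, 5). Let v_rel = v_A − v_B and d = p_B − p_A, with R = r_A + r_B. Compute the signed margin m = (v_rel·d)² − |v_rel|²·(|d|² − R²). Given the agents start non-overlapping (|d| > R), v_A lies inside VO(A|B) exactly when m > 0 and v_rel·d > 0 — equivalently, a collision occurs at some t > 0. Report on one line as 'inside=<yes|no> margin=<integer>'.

d = (24, -6),  |d|² = 612;  R = 3+7 = 10,  c = 612−10² = 512
v_rel = (9, 11),  |v_rel|² = 202;  v_rel·d = (9)·(24) + (11)·(-6) = 150
202·t² − 300·t + 512 = 0  ⇒  m = 150² − 202·512 = -80924
m = -80924 < 0,  v_rel·d = 150 > 0  ⇒  outside

inside=no margin=-80924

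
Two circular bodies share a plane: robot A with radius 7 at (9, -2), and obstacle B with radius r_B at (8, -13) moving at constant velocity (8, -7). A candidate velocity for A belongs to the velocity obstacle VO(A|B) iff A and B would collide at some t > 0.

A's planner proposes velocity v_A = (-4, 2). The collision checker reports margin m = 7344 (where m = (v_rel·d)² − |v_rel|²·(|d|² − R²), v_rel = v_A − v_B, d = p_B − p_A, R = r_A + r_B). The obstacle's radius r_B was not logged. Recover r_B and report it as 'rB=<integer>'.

m = 7344
d = (-1, -11);  v_rel = (-12, 9),  |v_rel|² = 225
v_rel×d = (-12)·(-11) − (9)·(-1) = 141
since m = R²·225 − 141²:  R² = (19881 + 7344) / 225 = 121
R = √121 = 11  ⇒  r_B = 11 − 7 = 4

rB=4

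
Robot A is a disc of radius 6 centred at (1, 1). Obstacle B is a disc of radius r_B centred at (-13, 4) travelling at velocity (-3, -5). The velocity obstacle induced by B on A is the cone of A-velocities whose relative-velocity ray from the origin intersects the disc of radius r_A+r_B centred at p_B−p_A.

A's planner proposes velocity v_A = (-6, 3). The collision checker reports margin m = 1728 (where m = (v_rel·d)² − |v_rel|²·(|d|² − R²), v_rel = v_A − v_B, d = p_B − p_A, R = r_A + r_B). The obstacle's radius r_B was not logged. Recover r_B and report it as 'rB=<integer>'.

m = 1728
d = (-14, 3);  v_rel = (-3, 8),  |v_rel|² = 73
v_rel×d = (-3)·(3) − (8)·(-14) = 103
since m = R²·73 − 103²:  R² = (10609 + 1728) / 73 = 169
R = √169 = 13  ⇒  r_B = 13 − 6 = 7

rB=7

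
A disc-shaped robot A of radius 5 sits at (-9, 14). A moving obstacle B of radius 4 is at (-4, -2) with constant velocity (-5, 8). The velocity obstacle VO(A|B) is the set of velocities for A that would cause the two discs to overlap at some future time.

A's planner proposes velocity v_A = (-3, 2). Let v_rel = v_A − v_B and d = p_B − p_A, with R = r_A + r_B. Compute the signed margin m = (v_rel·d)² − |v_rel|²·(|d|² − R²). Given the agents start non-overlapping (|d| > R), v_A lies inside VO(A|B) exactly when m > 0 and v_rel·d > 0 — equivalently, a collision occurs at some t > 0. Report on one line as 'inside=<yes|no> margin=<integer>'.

d = (5, -16),  |d|² = 281;  R = 5+4 = 9,  c = 281−9² = 200
v_rel = (2, -6),  |v_rel|² = 40;  v_rel·d = (2)·(5) + (-6)·(-16) = 106
40·t² − 212·t + 200 = 0  ⇒  m = 106² − 40·200 = 3236
m = 3236 > 0,  v_rel·d = 106 > 0  ⇒  inside

inside=yes margin=3236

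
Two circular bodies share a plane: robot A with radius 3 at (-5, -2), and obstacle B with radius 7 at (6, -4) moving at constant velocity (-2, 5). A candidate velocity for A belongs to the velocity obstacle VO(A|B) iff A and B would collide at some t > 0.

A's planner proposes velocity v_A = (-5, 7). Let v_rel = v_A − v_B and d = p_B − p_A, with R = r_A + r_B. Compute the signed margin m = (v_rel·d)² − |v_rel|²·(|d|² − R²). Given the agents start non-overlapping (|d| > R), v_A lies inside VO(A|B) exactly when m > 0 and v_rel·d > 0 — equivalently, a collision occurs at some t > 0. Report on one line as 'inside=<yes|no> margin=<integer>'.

d = (11, -2),  |d|² = 125;  R = 3+7 = 10,  c = 125−10² = 25
v_rel = (-3, 2),  |v_rel|² = 13;  v_rel·d = (-3)·(11) + (2)·(-2) = -37
13·t² + 74·t + 25 = 0  ⇒  m = (-37)² − 13·25 = 1044
m = 1044 > 0,  v_rel·d = -37 < 0  ⇒  outside

inside=no margin=1044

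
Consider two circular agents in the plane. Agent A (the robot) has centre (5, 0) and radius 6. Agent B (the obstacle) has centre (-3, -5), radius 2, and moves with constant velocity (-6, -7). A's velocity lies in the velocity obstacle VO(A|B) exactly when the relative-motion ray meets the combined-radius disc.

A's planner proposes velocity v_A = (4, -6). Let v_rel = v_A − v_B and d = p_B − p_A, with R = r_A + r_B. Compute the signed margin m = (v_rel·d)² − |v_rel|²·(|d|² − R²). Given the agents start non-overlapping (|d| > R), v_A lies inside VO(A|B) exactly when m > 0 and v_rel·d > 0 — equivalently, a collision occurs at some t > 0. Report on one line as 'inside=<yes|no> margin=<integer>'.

d = (-8, -5),  |d|² = 89;  R = 6+2 = 8,  c = 89−8² = 25
v_rel = (10, 1),  |v_rel|² = 101;  v_rel·d = (10)·(-8) + (1)·(-5) = -85
101·t² + 170·t + 25 = 0  ⇒  m = (-85)² − 101·25 = 4700
m = 4700 > 0,  v_rel·d = -85 < 0  ⇒  outside

inside=no margin=4700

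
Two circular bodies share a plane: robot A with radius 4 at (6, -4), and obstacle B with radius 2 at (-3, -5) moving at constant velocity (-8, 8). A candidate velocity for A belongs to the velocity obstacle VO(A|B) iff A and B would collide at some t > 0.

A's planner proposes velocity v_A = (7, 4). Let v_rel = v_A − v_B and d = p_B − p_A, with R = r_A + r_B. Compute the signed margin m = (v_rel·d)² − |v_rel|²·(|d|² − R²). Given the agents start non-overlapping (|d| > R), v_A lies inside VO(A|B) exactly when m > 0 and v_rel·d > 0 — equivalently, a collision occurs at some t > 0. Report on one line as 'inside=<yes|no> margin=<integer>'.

d = (-9, -1),  |d|² = 82;  R = 4+2 = 6,  c = 82−6² = 46
v_rel = (15, -4),  |v_rel|² = 241;  v_rel·d = (15)·(-9) + (-4)·(-1) = -131
241·t² + 262·t + 46 = 0  ⇒  m = (-131)² − 241·46 = 6075
m = 6075 > 0,  v_rel·d = -131 < 0  ⇒  outside

inside=no margin=6075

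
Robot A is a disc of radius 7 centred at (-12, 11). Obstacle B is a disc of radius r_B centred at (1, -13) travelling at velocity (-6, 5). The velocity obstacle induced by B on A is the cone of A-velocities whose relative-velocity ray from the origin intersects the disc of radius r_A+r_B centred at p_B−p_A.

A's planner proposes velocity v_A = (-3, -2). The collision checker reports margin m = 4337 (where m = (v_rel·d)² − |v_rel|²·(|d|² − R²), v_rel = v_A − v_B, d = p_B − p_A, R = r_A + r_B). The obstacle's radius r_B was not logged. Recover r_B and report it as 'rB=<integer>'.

m = 4337
d = (13, -24);  v_rel = (3, -7),  |v_rel|² = 58
v_rel×d = (3)·(-24) − (-7)·(13) = 19
since m = R²·58 − 19²:  R² = (361 + 4337) / 58 = 81
R = √81 = 9  ⇒  r_B = 9 − 7 = 2

rB=2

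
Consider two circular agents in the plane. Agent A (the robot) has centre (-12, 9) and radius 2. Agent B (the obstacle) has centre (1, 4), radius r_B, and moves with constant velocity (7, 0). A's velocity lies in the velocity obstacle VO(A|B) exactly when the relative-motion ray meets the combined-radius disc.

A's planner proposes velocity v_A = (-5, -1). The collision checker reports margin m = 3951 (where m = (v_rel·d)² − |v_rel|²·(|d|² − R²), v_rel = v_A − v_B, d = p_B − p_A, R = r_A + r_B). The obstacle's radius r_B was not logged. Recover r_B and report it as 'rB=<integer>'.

m = 3951
d = (13, -5);  v_rel = (-12, -1),  |v_rel|² = 145
v_rel×d = (-12)·(-5) − (-1)·(13) = 73
since m = R²·145 − 73²:  R² = (5329 + 3951) / 145 = 64
R = √64 = 8  ⇒  r_B = 8 − 2 = 6

rB=6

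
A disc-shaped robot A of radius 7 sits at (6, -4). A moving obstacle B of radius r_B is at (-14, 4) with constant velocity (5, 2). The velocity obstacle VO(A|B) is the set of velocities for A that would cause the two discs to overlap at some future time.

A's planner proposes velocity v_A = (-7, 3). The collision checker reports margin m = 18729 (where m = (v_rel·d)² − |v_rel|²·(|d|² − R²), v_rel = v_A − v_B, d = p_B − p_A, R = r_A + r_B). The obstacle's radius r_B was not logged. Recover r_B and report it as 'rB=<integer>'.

m = 18729
d = (-20, 8);  v_rel = (-12, 1),  |v_rel|² = 145
v_rel×d = (-12)·(8) − (1)·(-20) = -76
since m = R²·145 − (-76)²:  R² = (5776 + 18729) / 145 = 169
R = √169 = 13  ⇒  r_B = 13 − 7 = 6

rB=6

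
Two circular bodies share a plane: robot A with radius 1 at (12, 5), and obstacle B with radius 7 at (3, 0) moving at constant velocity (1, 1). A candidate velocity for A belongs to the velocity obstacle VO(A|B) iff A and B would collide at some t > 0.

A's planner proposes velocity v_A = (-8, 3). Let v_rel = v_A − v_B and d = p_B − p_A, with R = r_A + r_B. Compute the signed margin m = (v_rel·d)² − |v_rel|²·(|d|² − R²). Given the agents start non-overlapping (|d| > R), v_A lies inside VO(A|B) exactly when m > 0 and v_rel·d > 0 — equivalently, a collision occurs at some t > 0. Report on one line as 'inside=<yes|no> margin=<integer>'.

d = (-9, -5),  |d|² = 106;  R = 1+7 = 8,  c = 106−8² = 42
v_rel = (-9, 2),  |v_rel|² = 85;  v_rel·d = (-9)·(-9) + (2)·(-5) = 71
85·t² − 142·t + 42 = 0  ⇒  m = 71² − 85·42 = 1471
m = 1471 > 0,  v_rel·d = 71 > 0  ⇒  inside

inside=yes margin=1471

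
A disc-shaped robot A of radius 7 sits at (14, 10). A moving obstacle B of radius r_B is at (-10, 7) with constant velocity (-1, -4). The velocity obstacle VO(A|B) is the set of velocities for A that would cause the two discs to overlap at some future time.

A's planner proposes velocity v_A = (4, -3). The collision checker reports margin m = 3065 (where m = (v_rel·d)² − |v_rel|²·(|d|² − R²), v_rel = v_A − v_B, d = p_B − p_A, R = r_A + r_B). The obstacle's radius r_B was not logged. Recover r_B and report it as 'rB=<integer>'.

m = 3065
d = (-24, -3);  v_rel = (5, 1),  |v_rel|² = 26
v_rel×d = (5)·(-3) − (1)·(-24) = 9
since m = R²·26 − 9²:  R² = (81 + 3065) / 26 = 121
R = √121 = 11  ⇒  r_B = 11 − 7 = 4

rB=4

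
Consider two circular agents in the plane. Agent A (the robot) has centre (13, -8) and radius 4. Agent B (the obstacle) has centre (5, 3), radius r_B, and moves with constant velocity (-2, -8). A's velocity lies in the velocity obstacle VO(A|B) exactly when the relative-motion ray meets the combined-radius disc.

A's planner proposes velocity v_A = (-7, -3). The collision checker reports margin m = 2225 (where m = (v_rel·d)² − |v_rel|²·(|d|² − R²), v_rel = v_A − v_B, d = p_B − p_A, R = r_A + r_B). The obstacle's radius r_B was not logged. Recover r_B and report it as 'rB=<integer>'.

m = 2225
d = (-8, 11);  v_rel = (-5, 5),  |v_rel|² = 50
v_rel×d = (-5)·(11) − (5)·(-8) = -15
since m = R²·50 − (-15)²:  R² = (225 + 2225) / 50 = 49
R = √49 = 7  ⇒  r_B = 7 − 4 = 3

rB=3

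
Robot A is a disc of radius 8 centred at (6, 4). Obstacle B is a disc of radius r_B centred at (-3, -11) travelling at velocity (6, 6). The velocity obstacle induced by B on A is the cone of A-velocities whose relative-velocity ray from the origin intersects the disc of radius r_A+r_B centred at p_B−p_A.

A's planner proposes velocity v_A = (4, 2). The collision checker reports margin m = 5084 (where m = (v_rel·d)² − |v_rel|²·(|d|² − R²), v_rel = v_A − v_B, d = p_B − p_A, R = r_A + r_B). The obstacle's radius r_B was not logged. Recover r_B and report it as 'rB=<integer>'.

m = 5084
d = (-9, -15);  v_rel = (-2, -4),  |v_rel|² = 20
v_rel×d = (-2)·(-15) − (-4)·(-9) = -6
since m = R²·20 − (-6)²:  R² = (36 + 5084) / 20 = 256
R = √256 = 16  ⇒  r_B = 16 − 8 = 8

rB=8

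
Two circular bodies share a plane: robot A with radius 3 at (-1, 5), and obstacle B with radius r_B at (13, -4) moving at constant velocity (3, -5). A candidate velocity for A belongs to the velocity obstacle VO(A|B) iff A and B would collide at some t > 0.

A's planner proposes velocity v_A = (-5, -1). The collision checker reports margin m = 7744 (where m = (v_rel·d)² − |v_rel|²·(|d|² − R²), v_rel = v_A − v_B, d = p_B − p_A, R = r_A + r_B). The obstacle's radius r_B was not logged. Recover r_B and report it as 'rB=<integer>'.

m = 7744
d = (14, -9);  v_rel = (-8, 4),  |v_rel|² = 80
v_rel×d = (-8)·(-9) − (4)·(14) = 16
since m = R²·80 − 16²:  R² = (256 + 7744) / 80 = 100
R = √100 = 10  ⇒  r_B = 10 − 3 = 7

rB=7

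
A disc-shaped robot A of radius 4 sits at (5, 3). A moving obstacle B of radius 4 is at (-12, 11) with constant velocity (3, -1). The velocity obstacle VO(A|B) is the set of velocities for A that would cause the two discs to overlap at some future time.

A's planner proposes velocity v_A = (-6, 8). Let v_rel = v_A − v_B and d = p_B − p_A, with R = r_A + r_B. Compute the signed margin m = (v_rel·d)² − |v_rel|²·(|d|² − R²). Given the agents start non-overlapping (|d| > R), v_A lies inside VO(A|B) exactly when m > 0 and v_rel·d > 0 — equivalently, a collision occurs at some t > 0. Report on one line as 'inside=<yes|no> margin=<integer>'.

d = (-17, 8),  |d|² = 353;  R = 4+4 = 8,  c = 353−8² = 289
v_rel = (-9, 9),  |v_rel|² = 162;  v_rel·d = (-9)·(-17) + (9)·(8) = 225
162·t² − 450·t + 289 = 0  ⇒  m = 225² − 162·289 = 3807
m = 3807 > 0,  v_rel·d = 225 > 0  ⇒  inside

inside=yes margin=3807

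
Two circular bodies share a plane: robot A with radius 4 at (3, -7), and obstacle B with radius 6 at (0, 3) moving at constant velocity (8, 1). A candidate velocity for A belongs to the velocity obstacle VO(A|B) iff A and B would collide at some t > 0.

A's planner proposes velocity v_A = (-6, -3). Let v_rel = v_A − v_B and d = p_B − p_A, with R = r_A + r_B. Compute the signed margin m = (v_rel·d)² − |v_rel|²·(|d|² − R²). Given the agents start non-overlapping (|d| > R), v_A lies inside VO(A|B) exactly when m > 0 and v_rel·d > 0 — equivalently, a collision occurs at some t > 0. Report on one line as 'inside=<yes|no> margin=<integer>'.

d = (-3, 10),  |d|² = 109;  R = 4+6 = 10,  c = 109−10² = 9
v_rel = (-14, -4),  |v_rel|² = 212;  v_rel·d = (-14)·(-3) + (-4)·(10) = 2
212·t² − 4·t + 9 = 0  ⇒  m = 2² − 212·9 = -1904
m = -1904 < 0,  v_rel·d = 2 > 0  ⇒  outside

inside=no margin=-1904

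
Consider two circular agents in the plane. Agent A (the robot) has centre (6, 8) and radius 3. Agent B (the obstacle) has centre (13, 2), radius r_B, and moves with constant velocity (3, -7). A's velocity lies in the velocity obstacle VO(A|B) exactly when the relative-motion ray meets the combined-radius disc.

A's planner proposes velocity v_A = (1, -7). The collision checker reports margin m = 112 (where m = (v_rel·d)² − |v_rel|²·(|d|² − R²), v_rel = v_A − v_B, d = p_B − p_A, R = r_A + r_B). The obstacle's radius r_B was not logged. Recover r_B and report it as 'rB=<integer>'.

m = 112
d = (7, -6);  v_rel = (-2, 0),  |v_rel|² = 4
v_rel×d = (-2)·(-6) − (0)·(7) = 12
since m = R²·4 − 12²:  R² = (144 + 112) / 4 = 64
R = √64 = 8  ⇒  r_B = 8 − 3 = 5

rB=5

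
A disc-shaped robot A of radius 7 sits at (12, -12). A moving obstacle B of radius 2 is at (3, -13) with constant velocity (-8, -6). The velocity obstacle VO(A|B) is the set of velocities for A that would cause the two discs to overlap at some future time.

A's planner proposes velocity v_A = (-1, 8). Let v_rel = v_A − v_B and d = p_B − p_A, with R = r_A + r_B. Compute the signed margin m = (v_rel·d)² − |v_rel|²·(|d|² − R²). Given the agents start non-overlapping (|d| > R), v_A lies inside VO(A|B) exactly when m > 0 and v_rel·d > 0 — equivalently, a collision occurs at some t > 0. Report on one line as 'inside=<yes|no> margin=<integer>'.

d = (-9, -1),  |d|² = 82;  R = 7+2 = 9,  c = 82−9² = 1
v_rel = (7, 14),  |v_rel|² = 245;  v_rel·d = (7)·(-9) + (14)·(-1) = -77
245·t² + 154·t + 1 = 0  ⇒  m = (-77)² − 245·1 = 5684
m = 5684 > 0,  v_rel·d = -77 < 0  ⇒  outside

inside=no margin=5684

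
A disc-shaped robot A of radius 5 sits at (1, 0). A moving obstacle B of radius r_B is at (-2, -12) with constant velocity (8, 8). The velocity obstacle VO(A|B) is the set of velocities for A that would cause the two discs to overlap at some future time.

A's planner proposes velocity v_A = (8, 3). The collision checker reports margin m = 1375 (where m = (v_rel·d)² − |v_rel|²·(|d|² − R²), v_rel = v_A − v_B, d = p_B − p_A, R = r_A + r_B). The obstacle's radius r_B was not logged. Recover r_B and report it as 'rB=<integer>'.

m = 1375
d = (-3, -12);  v_rel = (0, -5),  |v_rel|² = 25
v_rel×d = (0)·(-12) − (-5)·(-3) = -15
since m = R²·25 − (-15)²:  R² = (225 + 1375) / 25 = 64
R = √64 = 8  ⇒  r_B = 8 − 5 = 3

rB=3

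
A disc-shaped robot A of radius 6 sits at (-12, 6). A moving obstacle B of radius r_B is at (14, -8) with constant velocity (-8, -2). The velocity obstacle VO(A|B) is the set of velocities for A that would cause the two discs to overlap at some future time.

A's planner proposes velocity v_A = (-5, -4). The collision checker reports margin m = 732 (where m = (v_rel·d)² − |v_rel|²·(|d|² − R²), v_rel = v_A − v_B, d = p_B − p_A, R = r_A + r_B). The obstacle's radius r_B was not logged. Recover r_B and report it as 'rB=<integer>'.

m = 732
d = (26, -14);  v_rel = (3, -2),  |v_rel|² = 13
v_rel×d = (3)·(-14) − (-2)·(26) = 10
since m = R²·13 − 10²:  R² = (100 + 732) / 13 = 64
R = √64 = 8  ⇒  r_B = 8 − 6 = 2

rB=2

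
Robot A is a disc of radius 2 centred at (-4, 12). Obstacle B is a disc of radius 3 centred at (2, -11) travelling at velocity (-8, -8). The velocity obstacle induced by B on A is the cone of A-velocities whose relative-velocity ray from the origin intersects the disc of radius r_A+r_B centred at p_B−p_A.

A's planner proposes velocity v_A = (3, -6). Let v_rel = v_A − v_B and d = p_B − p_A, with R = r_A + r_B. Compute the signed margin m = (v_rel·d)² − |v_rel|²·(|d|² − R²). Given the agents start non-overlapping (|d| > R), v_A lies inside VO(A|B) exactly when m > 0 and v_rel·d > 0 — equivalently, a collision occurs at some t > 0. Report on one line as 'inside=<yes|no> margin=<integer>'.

d = (6, -23),  |d|² = 565;  R = 2+3 = 5,  c = 565−5² = 540
v_rel = (11, 2),  |v_rel|² = 125;  v_rel·d = (11)·(6) + (2)·(-23) = 20
125·t² − 40·t + 540 = 0  ⇒  m = 20² − 125·540 = -67100
m = -67100 < 0,  v_rel·d = 20 > 0  ⇒  outside

inside=no margin=-67100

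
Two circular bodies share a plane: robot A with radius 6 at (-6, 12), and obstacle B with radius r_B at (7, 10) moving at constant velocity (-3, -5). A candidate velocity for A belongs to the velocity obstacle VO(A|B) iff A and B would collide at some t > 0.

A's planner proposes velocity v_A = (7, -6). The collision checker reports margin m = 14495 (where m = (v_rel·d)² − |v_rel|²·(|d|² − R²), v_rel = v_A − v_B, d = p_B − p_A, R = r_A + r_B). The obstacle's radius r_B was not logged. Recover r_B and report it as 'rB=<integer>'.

m = 14495
d = (13, -2);  v_rel = (10, -1),  |v_rel|² = 101
v_rel×d = (10)·(-2) − (-1)·(13) = -7
since m = R²·101 − (-7)²:  R² = (49 + 14495) / 101 = 144
R = √144 = 12  ⇒  r_B = 12 − 6 = 6

rB=6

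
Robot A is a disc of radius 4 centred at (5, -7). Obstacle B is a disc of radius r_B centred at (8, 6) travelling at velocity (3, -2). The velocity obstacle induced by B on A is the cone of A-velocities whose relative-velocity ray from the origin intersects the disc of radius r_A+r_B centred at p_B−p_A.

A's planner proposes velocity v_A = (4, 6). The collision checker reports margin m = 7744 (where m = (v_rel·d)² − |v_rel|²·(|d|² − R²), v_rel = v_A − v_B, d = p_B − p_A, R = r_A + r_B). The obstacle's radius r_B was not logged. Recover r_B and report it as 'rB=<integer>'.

m = 7744
d = (3, 13);  v_rel = (1, 8),  |v_rel|² = 65
v_rel×d = (1)·(13) − (8)·(3) = -11
since m = R²·65 − (-11)²:  R² = (121 + 7744) / 65 = 121
R = √121 = 11  ⇒  r_B = 11 − 4 = 7

rB=7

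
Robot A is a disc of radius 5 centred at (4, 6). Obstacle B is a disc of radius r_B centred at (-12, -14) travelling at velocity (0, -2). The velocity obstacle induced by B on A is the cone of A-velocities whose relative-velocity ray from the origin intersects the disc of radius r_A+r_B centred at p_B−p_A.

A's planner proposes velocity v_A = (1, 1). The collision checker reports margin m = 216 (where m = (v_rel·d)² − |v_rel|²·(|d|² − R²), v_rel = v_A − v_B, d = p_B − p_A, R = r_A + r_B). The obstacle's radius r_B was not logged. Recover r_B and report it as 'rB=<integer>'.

m = 216
d = (-16, -20);  v_rel = (1, 3),  |v_rel|² = 10
v_rel×d = (1)·(-20) − (3)·(-16) = 28
since m = R²·10 − 28²:  R² = (784 + 216) / 10 = 100
R = √100 = 10  ⇒  r_B = 10 − 5 = 5

rB=5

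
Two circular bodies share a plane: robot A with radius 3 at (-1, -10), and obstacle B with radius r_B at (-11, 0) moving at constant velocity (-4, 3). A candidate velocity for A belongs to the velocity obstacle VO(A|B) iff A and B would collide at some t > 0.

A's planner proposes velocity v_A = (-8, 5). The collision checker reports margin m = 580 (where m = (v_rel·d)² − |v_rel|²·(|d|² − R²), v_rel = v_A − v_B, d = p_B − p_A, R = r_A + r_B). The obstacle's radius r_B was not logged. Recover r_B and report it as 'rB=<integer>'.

m = 580
d = (-10, 10);  v_rel = (-4, 2),  |v_rel|² = 20
v_rel×d = (-4)·(10) − (2)·(-10) = -20
since m = R²·20 − (-20)²:  R² = (400 + 580) / 20 = 49
R = √49 = 7  ⇒  r_B = 7 − 3 = 4

rB=4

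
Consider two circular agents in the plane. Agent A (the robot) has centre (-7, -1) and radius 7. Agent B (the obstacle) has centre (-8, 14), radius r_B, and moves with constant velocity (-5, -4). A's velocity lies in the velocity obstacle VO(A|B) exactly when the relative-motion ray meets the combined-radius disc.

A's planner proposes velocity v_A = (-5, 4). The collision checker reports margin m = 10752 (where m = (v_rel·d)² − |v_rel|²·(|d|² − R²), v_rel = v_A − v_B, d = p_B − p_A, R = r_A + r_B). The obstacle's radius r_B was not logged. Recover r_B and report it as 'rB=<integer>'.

m = 10752
d = (-1, 15);  v_rel = (0, 8),  |v_rel|² = 64
v_rel×d = (0)·(15) − (8)·(-1) = 8
since m = R²·64 − 8²:  R² = (64 + 10752) / 64 = 169
R = √169 = 13  ⇒  r_B = 13 − 7 = 6

rB=6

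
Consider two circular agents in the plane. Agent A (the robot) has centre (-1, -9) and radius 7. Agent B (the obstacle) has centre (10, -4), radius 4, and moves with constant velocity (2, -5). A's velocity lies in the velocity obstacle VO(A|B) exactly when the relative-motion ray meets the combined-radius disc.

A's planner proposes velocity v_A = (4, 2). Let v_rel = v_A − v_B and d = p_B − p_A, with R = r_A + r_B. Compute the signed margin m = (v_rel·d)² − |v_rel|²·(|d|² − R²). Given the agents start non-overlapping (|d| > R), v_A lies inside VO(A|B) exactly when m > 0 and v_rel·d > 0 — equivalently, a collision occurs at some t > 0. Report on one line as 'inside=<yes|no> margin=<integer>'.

d = (11, 5),  |d|² = 146;  R = 7+4 = 11,  c = 146−11² = 25
v_rel = (2, 7),  |v_rel|² = 53;  v_rel·d = (2)·(11) + (7)·(5) = 57
53·t² − 114·t + 25 = 0  ⇒  m = 57² − 53·25 = 1924
m = 1924 > 0,  v_rel·d = 57 > 0  ⇒  inside

inside=yes margin=1924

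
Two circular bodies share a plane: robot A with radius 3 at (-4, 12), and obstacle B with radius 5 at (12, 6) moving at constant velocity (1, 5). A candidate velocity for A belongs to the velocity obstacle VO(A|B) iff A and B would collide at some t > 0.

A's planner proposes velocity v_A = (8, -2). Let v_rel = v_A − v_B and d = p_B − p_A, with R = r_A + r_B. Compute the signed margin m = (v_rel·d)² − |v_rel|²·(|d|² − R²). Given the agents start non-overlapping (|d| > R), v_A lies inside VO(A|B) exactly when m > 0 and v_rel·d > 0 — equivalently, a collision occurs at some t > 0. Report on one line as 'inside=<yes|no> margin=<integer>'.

d = (16, -6),  |d|² = 292;  R = 3+5 = 8,  c = 292−8² = 228
v_rel = (7, -7),  |v_rel|² = 98;  v_rel·d = (7)·(16) + (-7)·(-6) = 154
98·t² − 308·t + 228 = 0  ⇒  m = 154² − 98·228 = 1372
m = 1372 > 0,  v_rel·d = 154 > 0  ⇒  inside

inside=yes margin=1372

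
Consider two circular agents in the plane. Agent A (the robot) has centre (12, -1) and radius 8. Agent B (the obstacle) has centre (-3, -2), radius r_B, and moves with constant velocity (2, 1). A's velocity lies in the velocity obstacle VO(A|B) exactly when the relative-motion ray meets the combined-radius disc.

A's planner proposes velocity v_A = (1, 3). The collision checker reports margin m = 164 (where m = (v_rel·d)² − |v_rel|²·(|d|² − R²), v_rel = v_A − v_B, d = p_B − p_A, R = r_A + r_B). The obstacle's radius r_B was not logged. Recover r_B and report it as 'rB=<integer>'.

m = 164
d = (-15, -1);  v_rel = (-1, 2),  |v_rel|² = 5
v_rel×d = (-1)·(-1) − (2)·(-15) = 31
since m = R²·5 − 31²:  R² = (961 + 164) / 5 = 225
R = √225 = 15  ⇒  r_B = 15 − 8 = 7

rB=7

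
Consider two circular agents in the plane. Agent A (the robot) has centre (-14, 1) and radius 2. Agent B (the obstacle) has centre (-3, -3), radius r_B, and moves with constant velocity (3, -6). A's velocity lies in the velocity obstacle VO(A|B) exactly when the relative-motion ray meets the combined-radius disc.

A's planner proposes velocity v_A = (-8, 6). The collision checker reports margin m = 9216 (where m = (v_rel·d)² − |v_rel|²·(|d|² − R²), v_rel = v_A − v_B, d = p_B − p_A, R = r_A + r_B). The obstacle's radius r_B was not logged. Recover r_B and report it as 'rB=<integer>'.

m = 9216
d = (11, -4);  v_rel = (-11, 12),  |v_rel|² = 265
v_rel×d = (-11)·(-4) − (12)·(11) = -88
since m = R²·265 − (-88)²:  R² = (7744 + 9216) / 265 = 64
R = √64 = 8  ⇒  r_B = 8 − 2 = 6

rB=6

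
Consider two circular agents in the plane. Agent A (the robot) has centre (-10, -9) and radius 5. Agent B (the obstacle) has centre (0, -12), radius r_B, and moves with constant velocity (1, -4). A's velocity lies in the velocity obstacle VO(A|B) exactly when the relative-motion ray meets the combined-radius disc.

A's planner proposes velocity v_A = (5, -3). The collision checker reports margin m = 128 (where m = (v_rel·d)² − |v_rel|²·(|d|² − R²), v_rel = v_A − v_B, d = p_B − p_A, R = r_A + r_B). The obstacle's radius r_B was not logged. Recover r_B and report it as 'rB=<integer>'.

m = 128
d = (10, -3);  v_rel = (4, 1),  |v_rel|² = 17
v_rel×d = (4)·(-3) − (1)·(10) = -22
since m = R²·17 − (-22)²:  R² = (484 + 128) / 17 = 36
R = √36 = 6  ⇒  r_B = 6 − 5 = 1

rB=1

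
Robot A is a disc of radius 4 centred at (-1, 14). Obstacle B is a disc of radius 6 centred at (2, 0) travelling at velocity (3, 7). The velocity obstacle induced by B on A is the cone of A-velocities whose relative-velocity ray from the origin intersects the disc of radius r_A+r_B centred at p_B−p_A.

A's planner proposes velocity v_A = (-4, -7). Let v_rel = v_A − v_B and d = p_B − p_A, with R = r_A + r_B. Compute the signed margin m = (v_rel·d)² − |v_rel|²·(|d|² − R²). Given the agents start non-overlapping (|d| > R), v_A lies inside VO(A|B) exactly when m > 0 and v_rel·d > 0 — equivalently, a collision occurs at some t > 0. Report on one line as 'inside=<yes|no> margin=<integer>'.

d = (3, -14),  |d|² = 205;  R = 4+6 = 10,  c = 205−10² = 105
v_rel = (-7, -14),  |v_rel|² = 245;  v_rel·d = (-7)·(3) + (-14)·(-14) = 175
245·t² − 350·t + 105 = 0  ⇒  m = 175² − 245·105 = 4900
m = 4900 > 0,  v_rel·d = 175 > 0  ⇒  inside

inside=yes margin=4900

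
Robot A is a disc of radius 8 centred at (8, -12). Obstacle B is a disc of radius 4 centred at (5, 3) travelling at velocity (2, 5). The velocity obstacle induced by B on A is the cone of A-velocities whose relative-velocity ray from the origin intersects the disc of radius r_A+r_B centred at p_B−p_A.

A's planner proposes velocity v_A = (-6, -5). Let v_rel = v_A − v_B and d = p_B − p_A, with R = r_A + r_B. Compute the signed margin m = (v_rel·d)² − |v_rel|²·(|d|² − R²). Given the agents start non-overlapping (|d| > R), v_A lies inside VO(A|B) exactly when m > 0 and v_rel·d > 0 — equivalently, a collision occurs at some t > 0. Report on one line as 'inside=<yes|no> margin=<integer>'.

d = (-3, 15),  |d|² = 234;  R = 8+4 = 12,  c = 234−12² = 90
v_rel = (-8, -10),  |v_rel|² = 164;  v_rel·d = (-8)·(-3) + (-10)·(15) = -126
164·t² + 252·t + 90 = 0  ⇒  m = (-126)² − 164·90 = 1116
m = 1116 > 0,  v_rel·d = -126 < 0  ⇒  outside

inside=no margin=1116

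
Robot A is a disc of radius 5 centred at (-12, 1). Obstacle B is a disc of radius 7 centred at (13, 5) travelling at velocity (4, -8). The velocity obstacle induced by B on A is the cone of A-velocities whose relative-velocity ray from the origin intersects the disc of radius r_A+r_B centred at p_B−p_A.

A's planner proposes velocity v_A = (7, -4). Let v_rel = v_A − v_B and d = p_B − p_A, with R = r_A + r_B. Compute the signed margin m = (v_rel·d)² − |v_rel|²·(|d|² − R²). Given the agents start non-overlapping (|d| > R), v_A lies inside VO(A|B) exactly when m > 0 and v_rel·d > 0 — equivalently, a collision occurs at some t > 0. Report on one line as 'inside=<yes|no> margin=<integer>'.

d = (25, 4),  |d|² = 641;  R = 5+7 = 12,  c = 641−12² = 497
v_rel = (3, 4),  |v_rel|² = 25;  v_rel·d = (3)·(25) + (4)·(4) = 91
25·t² − 182·t + 497 = 0  ⇒  m = 91² − 25·497 = -4144
m = -4144 < 0,  v_rel·d = 91 > 0  ⇒  outside

inside=no margin=-4144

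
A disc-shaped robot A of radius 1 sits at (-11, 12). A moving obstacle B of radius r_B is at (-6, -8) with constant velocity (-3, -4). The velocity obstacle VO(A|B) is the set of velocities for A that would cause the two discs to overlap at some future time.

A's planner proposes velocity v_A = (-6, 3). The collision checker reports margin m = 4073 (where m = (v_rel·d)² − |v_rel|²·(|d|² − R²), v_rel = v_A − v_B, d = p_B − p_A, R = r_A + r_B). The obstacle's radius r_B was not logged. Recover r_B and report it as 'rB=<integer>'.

m = 4073
d = (5, -20);  v_rel = (-3, 7),  |v_rel|² = 58
v_rel×d = (-3)·(-20) − (7)·(5) = 25
since m = R²·58 − 25²:  R² = (625 + 4073) / 58 = 81
R = √81 = 9  ⇒  r_B = 9 − 1 = 8

rB=8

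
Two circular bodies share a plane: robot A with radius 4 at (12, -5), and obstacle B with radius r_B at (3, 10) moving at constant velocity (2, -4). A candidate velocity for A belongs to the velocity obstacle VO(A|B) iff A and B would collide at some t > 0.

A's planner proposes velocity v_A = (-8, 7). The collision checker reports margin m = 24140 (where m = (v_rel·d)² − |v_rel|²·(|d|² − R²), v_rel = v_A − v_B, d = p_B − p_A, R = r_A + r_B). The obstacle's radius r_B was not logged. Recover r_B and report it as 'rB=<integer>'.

m = 24140
d = (-9, 15);  v_rel = (-10, 11),  |v_rel|² = 221
v_rel×d = (-10)·(15) − (11)·(-9) = -51
since m = R²·221 − (-51)²:  R² = (2601 + 24140) / 221 = 121
R = √121 = 11  ⇒  r_B = 11 − 4 = 7

rB=7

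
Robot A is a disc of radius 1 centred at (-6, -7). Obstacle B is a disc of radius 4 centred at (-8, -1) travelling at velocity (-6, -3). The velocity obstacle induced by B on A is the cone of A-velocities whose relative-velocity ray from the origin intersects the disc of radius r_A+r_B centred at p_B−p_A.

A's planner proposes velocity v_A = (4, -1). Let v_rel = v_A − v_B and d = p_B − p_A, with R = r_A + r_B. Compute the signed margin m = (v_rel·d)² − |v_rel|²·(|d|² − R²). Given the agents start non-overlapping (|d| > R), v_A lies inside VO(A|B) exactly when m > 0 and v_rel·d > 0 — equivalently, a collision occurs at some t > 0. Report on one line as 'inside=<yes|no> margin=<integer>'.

d = (-2, 6),  |d|² = 40;  R = 1+4 = 5,  c = 40−5² = 15
v_rel = (10, 2),  |v_rel|² = 104;  v_rel·d = (10)·(-2) + (2)·(6) = -8
104·t² + 16·t + 15 = 0  ⇒  m = (-8)² − 104·15 = -1496
m = -1496 < 0,  v_rel·d = -8 < 0  ⇒  outside

inside=no margin=-1496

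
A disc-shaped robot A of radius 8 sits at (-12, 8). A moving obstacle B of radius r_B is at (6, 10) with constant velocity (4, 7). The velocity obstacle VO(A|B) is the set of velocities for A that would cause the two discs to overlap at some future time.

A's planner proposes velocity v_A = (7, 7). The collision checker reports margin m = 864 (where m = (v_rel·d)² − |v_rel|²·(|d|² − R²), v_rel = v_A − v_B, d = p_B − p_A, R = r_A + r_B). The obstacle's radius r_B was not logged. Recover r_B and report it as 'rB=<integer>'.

m = 864
d = (18, 2);  v_rel = (3, 0),  |v_rel|² = 9
v_rel×d = (3)·(2) − (0)·(18) = 6
since m = R²·9 − 6²:  R² = (36 + 864) / 9 = 100
R = √100 = 10  ⇒  r_B = 10 − 8 = 2

rB=2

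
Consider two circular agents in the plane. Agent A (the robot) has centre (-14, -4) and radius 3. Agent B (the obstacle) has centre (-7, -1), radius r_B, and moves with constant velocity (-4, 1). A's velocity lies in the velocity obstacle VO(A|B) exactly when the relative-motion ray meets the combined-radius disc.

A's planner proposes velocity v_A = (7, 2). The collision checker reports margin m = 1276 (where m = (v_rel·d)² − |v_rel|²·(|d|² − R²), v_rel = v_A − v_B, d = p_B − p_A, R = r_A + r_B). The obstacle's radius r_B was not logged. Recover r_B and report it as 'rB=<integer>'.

m = 1276
d = (7, 3);  v_rel = (11, 1),  |v_rel|² = 122
v_rel×d = (11)·(3) − (1)·(7) = 26
since m = R²·122 − 26²:  R² = (676 + 1276) / 122 = 16
R = √16 = 4  ⇒  r_B = 4 − 3 = 1

rB=1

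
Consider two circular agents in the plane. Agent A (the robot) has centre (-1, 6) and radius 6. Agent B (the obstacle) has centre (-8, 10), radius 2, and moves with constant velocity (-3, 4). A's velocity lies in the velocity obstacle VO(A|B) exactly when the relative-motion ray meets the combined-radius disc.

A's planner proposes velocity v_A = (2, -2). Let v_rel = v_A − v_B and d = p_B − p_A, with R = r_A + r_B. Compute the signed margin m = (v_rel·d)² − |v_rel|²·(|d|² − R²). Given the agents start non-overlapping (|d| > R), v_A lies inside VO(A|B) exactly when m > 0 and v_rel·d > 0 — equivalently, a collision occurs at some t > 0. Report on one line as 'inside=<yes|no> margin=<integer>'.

d = (-7, 4),  |d|² = 65;  R = 6+2 = 8,  c = 65−8² = 1
v_rel = (5, -6),  |v_rel|² = 61;  v_rel·d = (5)·(-7) + (-6)·(4) = -59
61·t² + 118·t + 1 = 0  ⇒  m = (-59)² − 61·1 = 3420
m = 3420 > 0,  v_rel·d = -59 < 0  ⇒  outside

inside=no margin=3420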